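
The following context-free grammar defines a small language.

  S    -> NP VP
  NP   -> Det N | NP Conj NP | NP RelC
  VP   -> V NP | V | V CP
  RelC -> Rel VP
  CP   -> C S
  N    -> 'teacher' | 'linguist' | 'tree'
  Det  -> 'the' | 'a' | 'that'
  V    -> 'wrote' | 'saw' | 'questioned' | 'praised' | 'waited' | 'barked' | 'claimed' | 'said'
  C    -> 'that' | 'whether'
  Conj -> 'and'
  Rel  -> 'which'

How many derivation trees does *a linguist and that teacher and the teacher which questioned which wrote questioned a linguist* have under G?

Two of the 9 distinct bracketings:
[S [NP [NP [Det a] [N linguist]] [Conj and] [NP [NP [Det that] [N teacher]] [Conj and] [NP [NP [NP [Det the] [N teacher]] [RelC [Rel which] [VP [V questioned]]]] [RelC [Rel which] [VP [V wrote]]]]]] [VP [V questioned] [NP [Det a] [N linguist]]]]
[S [NP [NP [Det a] [N linguist]] [Conj and] [NP [NP [NP [Det that] [N teacher]] [Conj and] [NP [NP [Det the] [N teacher]] [RelC [Rel which] [VP [V questioned]]]]] [RelC [Rel which] [VP [V wrote]]]]] [VP [V questioned] [NP [Det a] [N linguist]]]]
The trees differ in how a recursive rule is bracketed over the same span.

9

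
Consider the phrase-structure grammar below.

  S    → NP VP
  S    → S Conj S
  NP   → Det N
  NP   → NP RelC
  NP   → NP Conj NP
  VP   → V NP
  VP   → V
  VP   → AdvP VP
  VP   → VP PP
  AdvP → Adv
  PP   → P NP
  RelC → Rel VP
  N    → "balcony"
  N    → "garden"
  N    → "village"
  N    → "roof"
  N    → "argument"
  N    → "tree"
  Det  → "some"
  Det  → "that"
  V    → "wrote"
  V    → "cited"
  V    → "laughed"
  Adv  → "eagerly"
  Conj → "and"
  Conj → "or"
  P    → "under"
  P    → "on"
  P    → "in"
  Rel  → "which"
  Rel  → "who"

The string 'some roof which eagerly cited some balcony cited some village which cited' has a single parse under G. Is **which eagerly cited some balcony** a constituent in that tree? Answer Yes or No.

[S [NP [NP [Det some] [N roof]] [RelC [Rel which] [VP [AdvP [Adv eagerly]] [VP [V cited] [NP [Det some] [N balcony]]]]]] [VP [V cited] [NP [NP [Det some] [N village]] [RelC [Rel which] [VP [V cited]]]]]]
The words 'which eagerly cited some balcony' are exhaustively dominated by a single RelC node (built by RelC → Rel VP), so they form a constituent.

Yes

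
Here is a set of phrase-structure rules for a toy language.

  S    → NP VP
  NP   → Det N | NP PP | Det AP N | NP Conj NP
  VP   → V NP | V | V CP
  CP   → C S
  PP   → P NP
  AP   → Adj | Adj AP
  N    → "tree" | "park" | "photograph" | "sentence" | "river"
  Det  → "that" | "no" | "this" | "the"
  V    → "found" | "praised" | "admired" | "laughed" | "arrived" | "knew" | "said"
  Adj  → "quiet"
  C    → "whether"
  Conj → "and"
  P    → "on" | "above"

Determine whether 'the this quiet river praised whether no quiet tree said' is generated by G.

Ungrammatical

A Det word can never sit immediately before a Det word in any string this grammar generates, so the substring 'the this' rules out a derivation.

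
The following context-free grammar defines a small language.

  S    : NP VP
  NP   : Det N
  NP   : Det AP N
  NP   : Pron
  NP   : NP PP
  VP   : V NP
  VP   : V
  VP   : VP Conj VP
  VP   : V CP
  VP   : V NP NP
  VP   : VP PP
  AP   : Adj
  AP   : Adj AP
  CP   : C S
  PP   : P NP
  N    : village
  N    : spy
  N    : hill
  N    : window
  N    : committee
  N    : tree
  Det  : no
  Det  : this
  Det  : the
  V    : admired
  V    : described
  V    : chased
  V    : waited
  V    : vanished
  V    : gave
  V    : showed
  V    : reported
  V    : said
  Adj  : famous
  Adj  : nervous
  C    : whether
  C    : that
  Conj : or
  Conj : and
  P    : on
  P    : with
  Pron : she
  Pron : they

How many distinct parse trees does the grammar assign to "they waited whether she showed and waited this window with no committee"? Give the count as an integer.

7

Two of the 7 distinct bracketings:
[S [NP [Pron they]] [VP [VP [V waited] [CP [C whether] [S [NP [Pron she]] [VP [V showed]]]]] [Conj and] [VP [V waited] [NP [NP [Det this] [N window]] [PP [P with] [NP [Det no] [N committee]]]]]]]
[S [NP [Pron they]] [VP [VP [V waited] [CP [C whether] [S [NP [Pron she]] [VP [V showed]]]]] [Conj and] [VP [VP [V waited] [NP [Det this] [N window]]] [PP [P with] [NP [Det no] [N committee]]]]]]
The difference turns on whether NP → NP PP is used at the relevant span, versus an alternative expansion of NP.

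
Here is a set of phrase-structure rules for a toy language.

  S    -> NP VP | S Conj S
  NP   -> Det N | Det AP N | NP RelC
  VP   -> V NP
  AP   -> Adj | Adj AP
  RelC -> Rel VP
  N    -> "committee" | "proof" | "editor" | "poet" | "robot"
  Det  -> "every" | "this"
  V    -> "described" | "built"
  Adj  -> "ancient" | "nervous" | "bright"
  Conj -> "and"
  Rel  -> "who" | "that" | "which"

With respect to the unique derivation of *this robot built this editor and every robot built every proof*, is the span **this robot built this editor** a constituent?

Yes

[S [S [NP [Det this] [N robot]] [VP [V built] [NP [Det this] [N editor]]]] [Conj and] [S [NP [Det every] [N robot]] [VP [V built] [NP [Det every] [N proof]]]]]
The words 'this robot built this editor' are exhaustively dominated by a single S node (built by S → NP VP), so they form a constituent.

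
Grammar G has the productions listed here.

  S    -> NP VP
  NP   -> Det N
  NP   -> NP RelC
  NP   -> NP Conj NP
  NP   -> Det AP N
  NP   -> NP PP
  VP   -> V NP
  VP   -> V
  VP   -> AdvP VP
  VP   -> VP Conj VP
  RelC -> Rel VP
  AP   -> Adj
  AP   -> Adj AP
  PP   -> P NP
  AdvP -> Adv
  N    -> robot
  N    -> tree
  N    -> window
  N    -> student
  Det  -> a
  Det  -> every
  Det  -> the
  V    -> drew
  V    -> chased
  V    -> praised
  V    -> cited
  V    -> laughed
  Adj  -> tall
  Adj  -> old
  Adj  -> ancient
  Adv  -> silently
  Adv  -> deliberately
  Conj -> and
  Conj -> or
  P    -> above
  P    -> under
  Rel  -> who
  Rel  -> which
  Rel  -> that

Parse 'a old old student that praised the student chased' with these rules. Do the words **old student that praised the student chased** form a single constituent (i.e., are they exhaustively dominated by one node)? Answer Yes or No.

[S [NP [NP [Det a] [AP [Adj old] [AP [Adj old]]] [N student]] [RelC [Rel that] [VP [V praised] [NP [Det the] [N student]]]]] [VP [V chased]]]
The smallest constituent containing 'old student that praised the student chased' is the S spanning 'a old old student that praised the student chased'; no single node in the tree dominates exactly the given words.

No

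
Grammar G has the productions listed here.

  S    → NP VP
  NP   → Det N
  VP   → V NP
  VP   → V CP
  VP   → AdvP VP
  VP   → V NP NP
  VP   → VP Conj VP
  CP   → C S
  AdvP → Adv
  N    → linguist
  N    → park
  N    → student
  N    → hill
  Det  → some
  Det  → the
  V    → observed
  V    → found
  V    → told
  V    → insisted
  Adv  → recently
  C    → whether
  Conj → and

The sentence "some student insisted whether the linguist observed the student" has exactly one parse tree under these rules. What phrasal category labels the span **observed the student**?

VP

S
  NP
    Det: some
    N: student
  VP
    V: insisted
    CP
      C: whether
      S
        NP
          Det: the
          N: linguist
        VP
          V: observed
          NP
            Det: the
            N: student
The span 'observed the student' is the VP node built by VP → V NP.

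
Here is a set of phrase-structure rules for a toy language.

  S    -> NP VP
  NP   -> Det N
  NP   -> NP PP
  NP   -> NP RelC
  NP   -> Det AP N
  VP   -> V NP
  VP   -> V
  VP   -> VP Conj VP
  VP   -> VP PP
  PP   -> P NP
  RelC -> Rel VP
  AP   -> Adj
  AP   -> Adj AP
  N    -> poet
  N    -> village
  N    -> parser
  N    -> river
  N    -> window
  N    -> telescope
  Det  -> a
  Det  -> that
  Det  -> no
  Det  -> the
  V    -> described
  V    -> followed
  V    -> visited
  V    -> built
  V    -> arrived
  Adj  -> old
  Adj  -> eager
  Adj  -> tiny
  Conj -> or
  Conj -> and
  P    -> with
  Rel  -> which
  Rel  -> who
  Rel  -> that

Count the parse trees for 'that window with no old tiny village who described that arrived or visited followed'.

3

Two of the 3 distinct bracketings:
[S [NP [NP [Det that] [N window]] [PP [P with] [NP [NP [NP [Det no] [AP [Adj old] [AP [Adj tiny]]] [N village]] [RelC [Rel who] [VP [V described]]]] [RelC [Rel that] [VP [VP [V arrived]] [Conj or] [VP [V visited]]]]]]] [VP [V followed]]]
[S [NP [NP [NP [Det that] [N window]] [PP [P with] [NP [NP [Det no] [AP [Adj old] [AP [Adj tiny]]] [N village]] [RelC [Rel who] [VP [V described]]]]]] [RelC [Rel that] [VP [VP [V arrived]] [Conj or] [VP [V visited]]]]] [VP [V followed]]]
The trees differ in how a recursive rule is bracketed over the same span.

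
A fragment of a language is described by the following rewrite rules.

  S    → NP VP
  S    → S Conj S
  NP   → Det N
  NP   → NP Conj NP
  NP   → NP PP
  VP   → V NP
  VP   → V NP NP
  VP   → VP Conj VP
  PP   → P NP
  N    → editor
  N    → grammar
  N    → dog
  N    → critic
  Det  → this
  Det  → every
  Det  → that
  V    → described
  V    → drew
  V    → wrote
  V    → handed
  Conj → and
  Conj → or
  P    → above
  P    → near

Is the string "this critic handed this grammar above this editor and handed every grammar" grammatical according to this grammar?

S
  NP
    Det: this
    N: critic
  VP
    VP
      V: handed
      NP
        NP
          Det: this
          N: grammar
        PP
          P: above
          NP
            Det: this
            N: editor
    Conj: and
    VP
      V: handed
      NP
        Det: every
        N: grammar
Each bracket corresponds to one application of a listed rule, so the string is derivable from S.

Grammatical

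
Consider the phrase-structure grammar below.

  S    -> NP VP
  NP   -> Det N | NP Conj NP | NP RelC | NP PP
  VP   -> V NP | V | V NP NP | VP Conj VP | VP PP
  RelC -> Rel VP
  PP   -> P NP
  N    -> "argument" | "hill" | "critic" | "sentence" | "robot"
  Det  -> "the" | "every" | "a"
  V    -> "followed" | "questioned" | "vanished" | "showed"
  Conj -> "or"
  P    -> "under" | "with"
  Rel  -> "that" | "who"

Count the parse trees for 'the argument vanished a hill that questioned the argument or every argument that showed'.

Two of the 7 distinct bracketings:
[S [NP [Det the] [N argument]] [VP [V vanished] [NP [NP [NP [Det a] [N hill]] [RelC [Rel that] [VP [V questioned] [NP [Det the] [N argument]]]]] [Conj or] [NP [NP [Det every] [N argument]] [RelC [Rel that] [VP [V showed]]]]]]]
[S [NP [Det the] [N argument]] [VP [V vanished] [NP [NP [Det a] [N hill]] [RelC [Rel that] [VP [V questioned] [NP [NP [Det the] [N argument]] [Conj or] [NP [NP [Det every] [N argument]] [RelC [Rel that] [VP [V showed]]]]]]]]]]
The trees differ in how a recursive rule is bracketed over the same span.

7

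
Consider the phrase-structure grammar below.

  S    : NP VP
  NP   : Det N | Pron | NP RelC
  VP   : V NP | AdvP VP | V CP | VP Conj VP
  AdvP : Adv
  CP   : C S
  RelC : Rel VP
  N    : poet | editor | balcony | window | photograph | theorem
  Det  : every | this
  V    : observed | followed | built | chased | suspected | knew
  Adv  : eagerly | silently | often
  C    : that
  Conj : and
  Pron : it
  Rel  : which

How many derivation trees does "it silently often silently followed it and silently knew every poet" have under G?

Two of the 4 distinct bracketings:
[S [NP [Pron it]] [VP [AdvP [Adv silently]] [VP [AdvP [Adv often]] [VP [AdvP [Adv silently]] [VP [VP [V followed] [NP [Pron it]]] [Conj and] [VP [AdvP [Adv silently]] [VP [V knew] [NP [Det every] [N poet]]]]]]]]]
[S [NP [Pron it]] [VP [AdvP [Adv silently]] [VP [AdvP [Adv often]] [VP [VP [AdvP [Adv silently]] [VP [V followed] [NP [Pron it]]]] [Conj and] [VP [AdvP [Adv silently]] [VP [V knew] [NP [Det every] [N poet]]]]]]]]
The trees differ in how a recursive rule is bracketed over the same span.

4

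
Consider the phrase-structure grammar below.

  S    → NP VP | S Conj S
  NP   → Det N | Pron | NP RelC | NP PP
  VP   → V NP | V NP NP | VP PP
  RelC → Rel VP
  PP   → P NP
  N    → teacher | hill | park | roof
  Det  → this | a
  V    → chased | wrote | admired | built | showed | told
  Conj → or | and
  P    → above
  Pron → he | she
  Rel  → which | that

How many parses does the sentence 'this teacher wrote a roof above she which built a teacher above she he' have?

10

Two of the 10 distinct bracketings:
[S [NP [Det this] [N teacher]] [VP [V wrote] [NP [NP [NP [Det a] [N roof]] [PP [P above] [NP [Pron she]]]] [RelC [Rel which] [VP [V built] [NP [NP [Det a] [N teacher]] [PP [P above] [NP [Pron she]]]] [NP [Pron he]]]]]]]
[S [NP [Det this] [N teacher]] [VP [V wrote] [NP [NP [Det a] [N roof]] [PP [P above] [NP [NP [Pron she]] [RelC [Rel which] [VP [V built] [NP [NP [Det a] [N teacher]] [PP [P above] [NP [Pron she]]]] [NP [Pron he]]]]]]]]]
The trees differ in how a recursive rule is bracketed over the same span.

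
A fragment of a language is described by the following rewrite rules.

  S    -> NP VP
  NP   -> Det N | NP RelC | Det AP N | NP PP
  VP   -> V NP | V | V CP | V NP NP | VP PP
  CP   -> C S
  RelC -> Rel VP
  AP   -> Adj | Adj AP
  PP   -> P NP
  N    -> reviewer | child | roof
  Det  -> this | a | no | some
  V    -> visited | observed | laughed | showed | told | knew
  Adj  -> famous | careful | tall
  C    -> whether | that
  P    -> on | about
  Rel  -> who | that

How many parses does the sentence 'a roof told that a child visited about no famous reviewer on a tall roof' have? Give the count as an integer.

Two of the 5 distinct bracketings:
[S [NP [Det a] [N roof]] [VP [V told] [CP [C that] [S [NP [Det a] [N child]] [VP [VP [V visited]] [PP [P about] [NP [NP [Det no] [AP [Adj famous]] [N reviewer]] [PP [P on] [NP [Det a] [AP [Adj tall]] [N roof]]]]]]]]]]
[S [NP [Det a] [N roof]] [VP [V told] [CP [C that] [S [NP [Det a] [N child]] [VP [VP [VP [V visited]] [PP [P about] [NP [Det no] [AP [Adj famous]] [N reviewer]]]] [PP [P on] [NP [Det a] [AP [Adj tall]] [N roof]]]]]]]]
The difference turns on whether NP → NP PP is used at the relevant span, versus an alternative expansion of NP.

5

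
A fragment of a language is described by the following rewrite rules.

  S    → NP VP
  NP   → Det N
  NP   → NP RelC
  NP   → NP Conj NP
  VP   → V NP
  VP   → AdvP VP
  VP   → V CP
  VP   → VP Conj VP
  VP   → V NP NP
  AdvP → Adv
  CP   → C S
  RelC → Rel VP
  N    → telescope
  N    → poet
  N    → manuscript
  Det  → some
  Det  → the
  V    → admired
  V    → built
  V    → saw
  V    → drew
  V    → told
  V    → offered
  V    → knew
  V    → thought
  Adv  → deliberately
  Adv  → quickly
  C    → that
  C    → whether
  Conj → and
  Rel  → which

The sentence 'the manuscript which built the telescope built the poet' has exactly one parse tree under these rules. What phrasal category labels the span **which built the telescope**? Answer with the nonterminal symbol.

[S [NP [NP [Det the] [N manuscript]] [RelC [Rel which] [VP [V built] [NP [Det the] [N telescope]]]]] [VP [V built] [NP [Det the] [N poet]]]]
The span 'which built the telescope' is the RelC node built by RelC → Rel VP.

RelC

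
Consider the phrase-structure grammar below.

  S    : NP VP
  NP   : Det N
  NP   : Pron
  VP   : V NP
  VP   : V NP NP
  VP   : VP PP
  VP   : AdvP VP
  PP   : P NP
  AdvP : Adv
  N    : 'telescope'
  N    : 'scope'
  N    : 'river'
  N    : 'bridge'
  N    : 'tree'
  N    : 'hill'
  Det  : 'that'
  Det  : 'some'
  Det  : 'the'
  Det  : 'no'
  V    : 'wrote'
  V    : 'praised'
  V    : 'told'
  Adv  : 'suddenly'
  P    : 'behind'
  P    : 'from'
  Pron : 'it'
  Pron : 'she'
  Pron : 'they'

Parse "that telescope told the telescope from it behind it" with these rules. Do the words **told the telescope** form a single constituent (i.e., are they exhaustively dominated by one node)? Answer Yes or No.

Yes

[S [NP [Det that] [N telescope]] [VP [VP [VP [V told] [NP [Det the] [N telescope]]] [PP [P from] [NP [Pron it]]]] [PP [P behind] [NP [Pron it]]]]]
The words 'told the telescope' are exhaustively dominated by a single VP node (built by VP → V NP), so they form a constituent.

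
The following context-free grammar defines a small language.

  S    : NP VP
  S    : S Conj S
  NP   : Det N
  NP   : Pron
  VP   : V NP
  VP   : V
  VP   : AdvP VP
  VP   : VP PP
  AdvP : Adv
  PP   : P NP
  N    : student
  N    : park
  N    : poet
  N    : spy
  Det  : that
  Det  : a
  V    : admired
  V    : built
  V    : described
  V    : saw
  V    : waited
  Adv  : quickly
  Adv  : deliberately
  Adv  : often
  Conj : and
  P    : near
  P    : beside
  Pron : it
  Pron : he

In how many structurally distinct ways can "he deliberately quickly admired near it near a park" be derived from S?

6

Two of the 6 distinct bracketings:
[S [NP [Pron he]] [VP [AdvP [Adv deliberately]] [VP [AdvP [Adv quickly]] [VP [VP [VP [V admired]] [PP [P near] [NP [Pron it]]]] [PP [P near] [NP [Det a] [N park]]]]]]]
[S [NP [Pron he]] [VP [AdvP [Adv deliberately]] [VP [VP [AdvP [Adv quickly]] [VP [VP [V admired]] [PP [P near] [NP [Pron it]]]]] [PP [P near] [NP [Det a] [N park]]]]]]
The trees differ in how a recursive rule is bracketed over the same span.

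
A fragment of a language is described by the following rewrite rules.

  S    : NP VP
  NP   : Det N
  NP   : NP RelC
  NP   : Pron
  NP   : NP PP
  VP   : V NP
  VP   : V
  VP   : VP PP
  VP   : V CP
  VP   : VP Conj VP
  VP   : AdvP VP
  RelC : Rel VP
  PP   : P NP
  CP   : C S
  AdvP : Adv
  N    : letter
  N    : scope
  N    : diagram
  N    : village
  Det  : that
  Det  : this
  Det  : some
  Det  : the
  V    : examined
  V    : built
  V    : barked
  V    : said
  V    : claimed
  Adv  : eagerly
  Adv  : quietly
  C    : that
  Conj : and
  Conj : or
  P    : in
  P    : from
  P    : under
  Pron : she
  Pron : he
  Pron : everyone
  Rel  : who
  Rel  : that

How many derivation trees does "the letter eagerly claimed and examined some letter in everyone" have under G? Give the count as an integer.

Two of the 7 distinct bracketings:
[S [NP [Det the] [N letter]] [VP [VP [VP [AdvP [Adv eagerly]] [VP [V claimed]]] [Conj and] [VP [V examined] [NP [Det some] [N letter]]]] [PP [P in] [NP [Pron everyone]]]]]
[S [NP [Det the] [N letter]] [VP [VP [AdvP [Adv eagerly]] [VP [VP [V claimed]] [Conj and] [VP [V examined] [NP [Det some] [N letter]]]]] [PP [P in] [NP [Pron everyone]]]]]
The trees differ in how a recursive rule is bracketed over the same span.

7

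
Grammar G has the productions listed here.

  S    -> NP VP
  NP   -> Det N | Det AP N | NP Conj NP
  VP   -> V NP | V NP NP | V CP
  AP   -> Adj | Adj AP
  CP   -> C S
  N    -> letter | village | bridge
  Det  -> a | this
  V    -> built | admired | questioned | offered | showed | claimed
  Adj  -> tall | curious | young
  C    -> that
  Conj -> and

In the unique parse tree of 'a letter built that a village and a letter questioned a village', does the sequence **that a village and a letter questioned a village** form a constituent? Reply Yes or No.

Yes

[S [NP [Det a] [N letter]] [VP [V built] [CP [C that] [S [NP [NP [Det a] [N village]] [Conj and] [NP [Det a] [N letter]]] [VP [V questioned] [NP [Det a] [N village]]]]]]]
The words 'that a village and a letter questioned a village' are exhaustively dominated by a single CP node (built by CP → C S), so they form a constituent.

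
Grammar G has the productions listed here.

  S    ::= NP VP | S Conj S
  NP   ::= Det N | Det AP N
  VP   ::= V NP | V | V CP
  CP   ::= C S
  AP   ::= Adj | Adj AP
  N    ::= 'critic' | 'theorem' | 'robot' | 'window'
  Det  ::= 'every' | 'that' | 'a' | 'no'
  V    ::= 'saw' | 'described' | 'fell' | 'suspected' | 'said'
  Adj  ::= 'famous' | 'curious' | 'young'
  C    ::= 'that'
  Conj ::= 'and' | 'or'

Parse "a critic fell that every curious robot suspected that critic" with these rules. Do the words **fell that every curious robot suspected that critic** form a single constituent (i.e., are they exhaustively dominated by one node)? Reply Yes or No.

Yes

[S [NP [Det a] [N critic]] [VP [V fell] [CP [C that] [S [NP [Det every] [AP [Adj curious]] [N robot]] [VP [V suspected] [NP [Det that] [N critic]]]]]]]
The words 'fell that every curious robot suspected that critic' are exhaustively dominated by a single VP node (built by VP → V CP), so they form a constituent.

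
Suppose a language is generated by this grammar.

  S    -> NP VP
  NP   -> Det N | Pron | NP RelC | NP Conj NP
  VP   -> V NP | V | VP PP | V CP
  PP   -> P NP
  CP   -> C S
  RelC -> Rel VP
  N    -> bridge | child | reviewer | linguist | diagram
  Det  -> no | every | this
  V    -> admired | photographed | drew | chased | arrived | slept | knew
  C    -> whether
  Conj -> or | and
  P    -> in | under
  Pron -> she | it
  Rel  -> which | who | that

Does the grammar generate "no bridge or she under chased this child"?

A P word can never sit immediately before a V word in any string this grammar generates, so the substring 'under chased' rules out a derivation.

Ungrammatical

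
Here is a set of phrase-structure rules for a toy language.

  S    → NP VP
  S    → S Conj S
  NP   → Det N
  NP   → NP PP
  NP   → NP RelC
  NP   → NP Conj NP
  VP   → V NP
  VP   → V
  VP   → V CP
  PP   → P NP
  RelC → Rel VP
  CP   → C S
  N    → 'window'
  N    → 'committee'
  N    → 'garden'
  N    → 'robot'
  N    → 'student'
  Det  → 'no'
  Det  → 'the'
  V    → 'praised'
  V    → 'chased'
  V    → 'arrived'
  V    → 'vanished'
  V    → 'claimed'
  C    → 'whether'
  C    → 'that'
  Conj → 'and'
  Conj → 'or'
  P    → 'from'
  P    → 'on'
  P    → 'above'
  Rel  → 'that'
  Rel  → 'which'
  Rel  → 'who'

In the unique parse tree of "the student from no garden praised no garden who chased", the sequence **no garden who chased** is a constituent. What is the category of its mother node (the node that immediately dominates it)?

[S [NP [NP [Det the] [N student]] [PP [P from] [NP [Det no] [N garden]]]] [VP [V praised] [NP [NP [Det no] [N garden]] [RelC [Rel who] [VP [V chased]]]]]]
The span 'no garden who chased' is the NP node built by NP → NP RelC.
Its mother is the VP built by VP → V NP.

VP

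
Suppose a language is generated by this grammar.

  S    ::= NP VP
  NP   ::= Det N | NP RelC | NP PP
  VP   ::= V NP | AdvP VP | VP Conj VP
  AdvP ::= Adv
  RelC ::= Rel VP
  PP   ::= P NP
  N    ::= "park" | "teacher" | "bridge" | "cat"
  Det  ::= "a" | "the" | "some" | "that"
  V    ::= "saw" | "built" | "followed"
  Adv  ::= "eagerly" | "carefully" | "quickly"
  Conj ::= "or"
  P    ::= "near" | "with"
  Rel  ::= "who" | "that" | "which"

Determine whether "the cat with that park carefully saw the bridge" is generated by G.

[S [NP [NP [Det the] [N cat]] [PP [P with] [NP [Det that] [N park]]]] [VP [AdvP [Adv carefully]] [VP [V saw] [NP [Det the] [N bridge]]]]]
Every word is introduced by a lexical rule and the phrasal rules combine the resulting categories into a single S.

Grammatical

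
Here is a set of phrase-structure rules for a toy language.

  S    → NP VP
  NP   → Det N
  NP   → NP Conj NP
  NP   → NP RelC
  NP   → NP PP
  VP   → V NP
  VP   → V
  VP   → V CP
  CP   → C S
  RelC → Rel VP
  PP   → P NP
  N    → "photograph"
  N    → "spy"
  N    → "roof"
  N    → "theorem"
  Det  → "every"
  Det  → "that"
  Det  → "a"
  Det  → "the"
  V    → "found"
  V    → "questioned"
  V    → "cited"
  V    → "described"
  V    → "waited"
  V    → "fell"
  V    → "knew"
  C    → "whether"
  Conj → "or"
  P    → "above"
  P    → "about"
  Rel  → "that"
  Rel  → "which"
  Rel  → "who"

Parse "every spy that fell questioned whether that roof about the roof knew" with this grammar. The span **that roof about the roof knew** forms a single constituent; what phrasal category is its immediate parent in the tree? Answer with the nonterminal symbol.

CP

S
  NP
    NP
      Det: every
      N: spy
    RelC
      Rel: that
      VP
        V: fell
  VP
    V: questioned
    CP
      C: whether
      S
        NP
          NP
            Det: that
            N: roof
          PP
            P: about
            NP
              Det: the
              N: roof
        VP
          V: knew
The span 'that roof about the roof knew' is the S node built by S → NP VP.
Its mother is the CP built by CP → C S.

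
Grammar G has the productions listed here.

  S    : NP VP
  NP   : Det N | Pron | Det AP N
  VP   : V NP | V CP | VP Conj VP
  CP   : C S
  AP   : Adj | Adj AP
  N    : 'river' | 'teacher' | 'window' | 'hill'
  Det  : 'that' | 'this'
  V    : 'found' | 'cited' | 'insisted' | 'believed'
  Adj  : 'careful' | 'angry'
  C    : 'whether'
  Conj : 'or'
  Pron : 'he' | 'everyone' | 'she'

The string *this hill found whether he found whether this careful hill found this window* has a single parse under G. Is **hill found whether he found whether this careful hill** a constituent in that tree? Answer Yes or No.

No

[S [NP [Det this] [N hill]] [VP [V found] [CP [C whether] [S [NP [Pron he]] [VP [V found] [CP [C whether] [S [NP [Det this] [AP [Adj careful]] [N hill]] [VP [V found] [NP [Det this] [N window]]]]]]]]]]
The smallest constituent containing 'hill found whether he found whether this careful hill' is the S spanning 'this hill found whether he found whether this careful hill found this window'; no single node in the tree dominates exactly the given words.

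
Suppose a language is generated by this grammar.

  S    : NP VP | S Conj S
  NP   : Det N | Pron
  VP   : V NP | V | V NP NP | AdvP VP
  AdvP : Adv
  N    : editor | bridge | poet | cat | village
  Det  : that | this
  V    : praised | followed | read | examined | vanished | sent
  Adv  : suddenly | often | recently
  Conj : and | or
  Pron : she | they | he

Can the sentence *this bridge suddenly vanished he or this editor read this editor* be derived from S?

Grammatical

[S [S [NP [Det this] [N bridge]] [VP [AdvP [Adv suddenly]] [VP [V vanished] [NP [Pron he]]]]] [Conj or] [S [NP [Det this] [N editor]] [VP [V read] [NP [Det this] [N editor]]]]]
The bracketing above is licensed at every node by one of the given productions, with S at the root.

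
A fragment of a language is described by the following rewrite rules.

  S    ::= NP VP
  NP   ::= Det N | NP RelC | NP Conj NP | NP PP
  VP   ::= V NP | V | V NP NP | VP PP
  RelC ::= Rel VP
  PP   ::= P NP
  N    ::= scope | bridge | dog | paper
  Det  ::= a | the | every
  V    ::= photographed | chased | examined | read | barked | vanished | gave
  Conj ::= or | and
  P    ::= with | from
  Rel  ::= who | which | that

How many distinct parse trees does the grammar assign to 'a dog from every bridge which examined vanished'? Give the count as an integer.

The two bracketings:
[S [NP [NP [NP [Det a] [N dog]] [PP [P from] [NP [Det every] [N bridge]]]] [RelC [Rel which] [VP [V examined]]]] [VP [V vanished]]]
[S [NP [NP [Det a] [N dog]] [PP [P from] [NP [NP [Det every] [N bridge]] [RelC [Rel which] [VP [V examined]]]]]] [VP [V vanished]]]
The trees differ in how a recursive rule is bracketed over the same span.

2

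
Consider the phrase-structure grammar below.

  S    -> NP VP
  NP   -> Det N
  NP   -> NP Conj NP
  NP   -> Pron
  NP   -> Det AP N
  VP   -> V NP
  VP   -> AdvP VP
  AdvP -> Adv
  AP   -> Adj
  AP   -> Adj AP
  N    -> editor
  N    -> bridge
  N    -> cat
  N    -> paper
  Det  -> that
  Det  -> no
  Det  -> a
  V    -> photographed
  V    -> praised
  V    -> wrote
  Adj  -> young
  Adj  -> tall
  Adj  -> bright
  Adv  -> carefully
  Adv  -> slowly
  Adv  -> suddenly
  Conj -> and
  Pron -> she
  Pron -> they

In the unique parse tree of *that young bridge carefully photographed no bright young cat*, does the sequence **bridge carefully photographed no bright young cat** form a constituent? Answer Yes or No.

No

[S [NP [Det that] [AP [Adj young]] [N bridge]] [VP [AdvP [Adv carefully]] [VP [V photographed] [NP [Det no] [AP [Adj bright] [AP [Adj young]]] [N cat]]]]]
The smallest constituent containing 'bridge carefully photographed no bright young cat' is the S spanning 'that young bridge carefully photographed no bright young cat'; no single node in the tree dominates exactly the given words.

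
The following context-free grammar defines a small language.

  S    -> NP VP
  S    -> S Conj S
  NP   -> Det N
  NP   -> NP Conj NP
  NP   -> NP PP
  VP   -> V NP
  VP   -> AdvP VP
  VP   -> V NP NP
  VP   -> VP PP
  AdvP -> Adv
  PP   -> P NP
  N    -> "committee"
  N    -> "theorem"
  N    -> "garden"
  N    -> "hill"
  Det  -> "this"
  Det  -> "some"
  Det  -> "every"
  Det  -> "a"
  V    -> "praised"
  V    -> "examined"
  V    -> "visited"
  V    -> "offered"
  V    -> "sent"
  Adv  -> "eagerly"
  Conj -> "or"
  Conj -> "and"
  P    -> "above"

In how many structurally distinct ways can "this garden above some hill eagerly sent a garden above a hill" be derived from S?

Two of the 3 distinct bracketings:
[S [NP [NP [Det this] [N garden]] [PP [P above] [NP [Det some] [N hill]]]] [VP [AdvP [Adv eagerly]] [VP [V sent] [NP [NP [Det a] [N garden]] [PP [P above] [NP [Det a] [N hill]]]]]]]
[S [NP [NP [Det this] [N garden]] [PP [P above] [NP [Det some] [N hill]]]] [VP [AdvP [Adv eagerly]] [VP [VP [V sent] [NP [Det a] [N garden]]] [PP [P above] [NP [Det a] [N hill]]]]]]
The difference turns on whether VP → VP PP is used at the relevant span, versus an alternative expansion of VP.

3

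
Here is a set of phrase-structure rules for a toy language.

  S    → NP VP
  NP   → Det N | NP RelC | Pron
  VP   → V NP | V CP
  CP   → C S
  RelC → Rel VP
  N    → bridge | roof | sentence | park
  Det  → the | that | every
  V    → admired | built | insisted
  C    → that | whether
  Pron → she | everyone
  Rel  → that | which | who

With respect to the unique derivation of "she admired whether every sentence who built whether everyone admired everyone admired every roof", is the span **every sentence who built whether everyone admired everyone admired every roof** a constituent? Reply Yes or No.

Yes

[S [NP [Pron she]] [VP [V admired] [CP [C whether] [S [NP [NP [Det every] [N sentence]] [RelC [Rel who] [VP [V built] [CP [C whether] [S [NP [Pron everyone]] [VP [V admired] [NP [Pron everyone]]]]]]]] [VP [V admired] [NP [Det every] [N roof]]]]]]]
The words 'every sentence who built whether everyone admired everyone admired every roof' are exhaustively dominated by a single S node (built by S → NP VP), so they form a constituent.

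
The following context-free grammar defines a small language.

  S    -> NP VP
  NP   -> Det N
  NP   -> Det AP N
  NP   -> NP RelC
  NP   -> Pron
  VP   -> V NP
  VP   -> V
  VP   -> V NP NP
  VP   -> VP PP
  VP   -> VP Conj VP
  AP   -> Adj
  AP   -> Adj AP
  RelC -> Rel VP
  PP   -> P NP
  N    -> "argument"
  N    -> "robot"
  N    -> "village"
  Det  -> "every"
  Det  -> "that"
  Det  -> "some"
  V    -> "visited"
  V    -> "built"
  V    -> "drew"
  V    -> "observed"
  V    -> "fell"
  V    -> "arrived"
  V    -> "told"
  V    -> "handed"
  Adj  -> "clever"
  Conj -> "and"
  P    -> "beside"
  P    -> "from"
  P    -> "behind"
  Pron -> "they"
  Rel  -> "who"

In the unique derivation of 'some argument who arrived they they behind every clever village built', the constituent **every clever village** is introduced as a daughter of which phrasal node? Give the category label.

PP

[S [NP [NP [Det some] [N argument]] [RelC [Rel who] [VP [VP [V arrived] [NP [Pron they]] [NP [Pron they]]] [PP [P behind] [NP [Det every] [AP [Adj clever]] [N village]]]]]] [VP [V built]]]
The span 'every clever village' is the NP node built by NP → Det AP N.
Its mother is the PP built by PP → P NP.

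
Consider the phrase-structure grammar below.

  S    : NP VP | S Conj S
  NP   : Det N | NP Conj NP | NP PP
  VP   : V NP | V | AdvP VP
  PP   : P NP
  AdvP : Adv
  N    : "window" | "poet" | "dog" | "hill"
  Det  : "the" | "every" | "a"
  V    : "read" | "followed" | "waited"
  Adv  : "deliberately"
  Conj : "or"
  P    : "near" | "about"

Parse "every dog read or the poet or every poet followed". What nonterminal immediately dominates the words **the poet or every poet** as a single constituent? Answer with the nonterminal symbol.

NP

[S [S [NP [Det every] [N dog]] [VP [V read]]] [Conj or] [S [NP [NP [Det the] [N poet]] [Conj or] [NP [Det every] [N poet]]] [VP [V followed]]]]
The span 'the poet or every poet' is the NP node built by NP → NP Conj NP.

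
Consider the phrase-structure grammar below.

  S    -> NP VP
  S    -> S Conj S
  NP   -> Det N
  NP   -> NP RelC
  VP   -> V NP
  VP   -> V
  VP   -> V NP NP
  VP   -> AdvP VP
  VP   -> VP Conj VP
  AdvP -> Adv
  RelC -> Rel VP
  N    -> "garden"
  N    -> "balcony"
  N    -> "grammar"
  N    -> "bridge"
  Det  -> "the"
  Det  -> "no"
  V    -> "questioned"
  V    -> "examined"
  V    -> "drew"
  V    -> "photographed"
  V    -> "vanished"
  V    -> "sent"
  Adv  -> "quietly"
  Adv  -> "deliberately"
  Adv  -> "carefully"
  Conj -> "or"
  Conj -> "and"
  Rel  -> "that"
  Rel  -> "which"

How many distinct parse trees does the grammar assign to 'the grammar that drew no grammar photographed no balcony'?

1

[S [NP [NP [Det the] [N grammar]] [RelC [Rel that] [VP [V drew] [NP [Det no] [N grammar]]]]] [VP [V photographed] [NP [Det no] [N balcony]]]]
No rule offers an alternative attachment or grouping for any span, so this is the only derivation.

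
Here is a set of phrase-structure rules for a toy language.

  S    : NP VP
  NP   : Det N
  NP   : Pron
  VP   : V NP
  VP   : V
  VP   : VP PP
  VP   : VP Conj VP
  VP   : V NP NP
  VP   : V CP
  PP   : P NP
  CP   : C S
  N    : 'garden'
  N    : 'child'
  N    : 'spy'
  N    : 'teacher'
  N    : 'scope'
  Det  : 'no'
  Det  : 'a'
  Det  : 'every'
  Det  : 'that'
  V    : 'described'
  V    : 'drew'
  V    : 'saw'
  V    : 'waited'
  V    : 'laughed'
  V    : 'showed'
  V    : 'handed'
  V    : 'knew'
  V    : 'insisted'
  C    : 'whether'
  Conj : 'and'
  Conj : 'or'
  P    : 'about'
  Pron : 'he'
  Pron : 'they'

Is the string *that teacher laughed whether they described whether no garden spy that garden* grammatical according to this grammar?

An N word can never sit immediately before an N word in any string this grammar generates, so the substring 'garden spy' rules out a derivation.

Ungrammatical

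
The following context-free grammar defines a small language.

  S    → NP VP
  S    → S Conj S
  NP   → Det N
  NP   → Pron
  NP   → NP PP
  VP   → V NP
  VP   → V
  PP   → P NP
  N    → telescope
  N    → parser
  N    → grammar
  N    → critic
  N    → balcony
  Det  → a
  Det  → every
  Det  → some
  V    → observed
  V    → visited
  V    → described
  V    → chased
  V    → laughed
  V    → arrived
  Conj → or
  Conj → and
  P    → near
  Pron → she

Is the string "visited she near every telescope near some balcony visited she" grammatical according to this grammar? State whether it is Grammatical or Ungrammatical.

Ungrammatical

For S → NP VP, no prefix of the string parses as an NP. The alternative S rule S → S Conj S likewise has no satisfying split.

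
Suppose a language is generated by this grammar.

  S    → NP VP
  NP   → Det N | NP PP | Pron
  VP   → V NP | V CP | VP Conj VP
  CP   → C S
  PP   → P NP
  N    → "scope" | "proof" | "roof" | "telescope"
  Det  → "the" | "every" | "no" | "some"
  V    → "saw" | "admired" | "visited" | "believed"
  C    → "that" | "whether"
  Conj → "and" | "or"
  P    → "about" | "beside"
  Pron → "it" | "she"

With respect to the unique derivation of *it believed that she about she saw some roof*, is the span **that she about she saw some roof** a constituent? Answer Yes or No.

[S [NP [Pron it]] [VP [V believed] [CP [C that] [S [NP [NP [Pron she]] [PP [P about] [NP [Pron she]]]] [VP [V saw] [NP [Det some] [N roof]]]]]]]
The words 'that she about she saw some roof' are exhaustively dominated by a single CP node (built by CP → C S), so they form a constituent.

Yes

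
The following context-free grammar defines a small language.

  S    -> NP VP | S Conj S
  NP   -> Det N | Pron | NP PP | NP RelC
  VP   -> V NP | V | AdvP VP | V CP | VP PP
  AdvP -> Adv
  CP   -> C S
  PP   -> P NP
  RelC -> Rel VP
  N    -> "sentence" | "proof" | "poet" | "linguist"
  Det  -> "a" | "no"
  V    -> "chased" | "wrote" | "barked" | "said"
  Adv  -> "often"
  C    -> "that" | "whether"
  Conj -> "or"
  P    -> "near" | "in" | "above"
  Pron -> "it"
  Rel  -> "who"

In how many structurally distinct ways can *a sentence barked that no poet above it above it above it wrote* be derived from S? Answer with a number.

Two of the 5 distinct bracketings:
[S [NP [Det a] [N sentence]] [VP [V barked] [CP [C that] [S [NP [NP [Det no] [N poet]] [PP [P above] [NP [NP [Pron it]] [PP [P above] [NP [NP [Pron it]] [PP [P above] [NP [Pron it]]]]]]]] [VP [V wrote]]]]]]
[S [NP [Det a] [N sentence]] [VP [V barked] [CP [C that] [S [NP [NP [Det no] [N poet]] [PP [P above] [NP [NP [NP [Pron it]] [PP [P above] [NP [Pron it]]]] [PP [P above] [NP [Pron it]]]]]] [VP [V wrote]]]]]]
The trees differ in how a recursive rule is bracketed over the same span.

5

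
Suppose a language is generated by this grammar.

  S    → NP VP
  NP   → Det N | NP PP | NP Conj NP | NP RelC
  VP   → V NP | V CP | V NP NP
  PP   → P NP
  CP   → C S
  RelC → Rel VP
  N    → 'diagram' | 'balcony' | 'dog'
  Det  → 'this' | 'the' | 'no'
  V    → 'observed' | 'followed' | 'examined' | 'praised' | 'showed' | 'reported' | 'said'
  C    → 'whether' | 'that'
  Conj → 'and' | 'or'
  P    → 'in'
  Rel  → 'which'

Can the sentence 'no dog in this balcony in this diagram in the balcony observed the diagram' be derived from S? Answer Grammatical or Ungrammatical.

S
  NP
    NP
      Det: no
      N: dog
    PP
      P: in
      NP
        NP
          Det: this
          N: balcony
        PP
          P: in
          NP
            NP
              Det: this
              N: diagram
            PP
              P: in
              NP
                Det: the
                N: balcony
  VP
    V: observed
    NP
      Det: the
      N: diagram
The bracketing above is licensed at every node by one of the given productions, with S at the root.

Grammatical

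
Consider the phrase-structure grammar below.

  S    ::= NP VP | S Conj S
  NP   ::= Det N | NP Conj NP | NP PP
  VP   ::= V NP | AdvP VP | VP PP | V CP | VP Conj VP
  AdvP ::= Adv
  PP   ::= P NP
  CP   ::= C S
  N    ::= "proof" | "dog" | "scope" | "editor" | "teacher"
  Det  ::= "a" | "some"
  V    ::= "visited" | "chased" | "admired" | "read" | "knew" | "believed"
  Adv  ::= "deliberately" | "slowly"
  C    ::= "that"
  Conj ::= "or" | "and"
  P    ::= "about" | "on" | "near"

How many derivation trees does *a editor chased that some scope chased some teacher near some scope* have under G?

Two of the 3 distinct bracketings:
[S [NP [Det a] [N editor]] [VP [VP [V chased] [CP [C that] [S [NP [Det some] [N scope]] [VP [V chased] [NP [Det some] [N teacher]]]]]] [PP [P near] [NP [Det some] [N scope]]]]]
[S [NP [Det a] [N editor]] [VP [V chased] [CP [C that] [S [NP [Det some] [N scope]] [VP [V chased] [NP [NP [Det some] [N teacher]] [PP [P near] [NP [Det some] [N scope]]]]]]]]]
The difference turns on whether NP → NP PP is used at the relevant span, versus an alternative expansion of NP.

3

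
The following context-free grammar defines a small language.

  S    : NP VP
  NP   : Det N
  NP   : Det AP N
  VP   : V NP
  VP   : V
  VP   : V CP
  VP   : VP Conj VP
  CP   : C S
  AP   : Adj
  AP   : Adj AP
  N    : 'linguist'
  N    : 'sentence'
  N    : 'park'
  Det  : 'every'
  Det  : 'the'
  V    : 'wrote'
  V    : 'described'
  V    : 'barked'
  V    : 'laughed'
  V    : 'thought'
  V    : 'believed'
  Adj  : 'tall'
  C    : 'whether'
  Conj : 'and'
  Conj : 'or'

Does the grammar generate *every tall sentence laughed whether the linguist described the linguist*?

Grammatical

S
  NP
    Det: every
    AP
      Adj: tall
    N: sentence
  VP
    V: laughed
    CP
      C: whether
      S
        NP
          Det: the
          N: linguist
        VP
          V: described
          NP
            Det: the
            N: linguist
Every word is introduced by a lexical rule and the phrasal rules combine the resulting categories into a single S.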